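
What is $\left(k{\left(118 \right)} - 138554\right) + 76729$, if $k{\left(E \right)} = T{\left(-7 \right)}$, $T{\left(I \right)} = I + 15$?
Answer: $-61817$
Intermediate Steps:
$T{\left(I \right)} = 15 + I$
$k{\left(E \right)} = 8$ ($k{\left(E \right)} = 15 - 7 = 8$)
$\left(k{\left(118 \right)} - 138554\right) + 76729 = \left(8 - 138554\right) + 76729 = -138546 + 76729 = -61817$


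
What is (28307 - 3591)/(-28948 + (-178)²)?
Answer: 6179/684 ≈ 9.0336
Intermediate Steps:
(28307 - 3591)/(-28948 + (-178)²) = 24716/(-28948 + 31684) = 24716/2736 = 24716*(1/2736) = 6179/684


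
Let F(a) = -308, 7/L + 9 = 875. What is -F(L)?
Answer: 308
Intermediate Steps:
L = 7/866 (L = 7/(-9 + 875) = 7/866 ≈ 0.0080831)
-F(L) = -1*(-308) = 308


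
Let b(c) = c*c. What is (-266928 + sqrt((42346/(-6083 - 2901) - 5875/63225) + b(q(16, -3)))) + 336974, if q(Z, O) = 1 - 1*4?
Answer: 70046 + 5*sqrt(601340323993)/1893378 ≈ 70048.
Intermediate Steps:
q(Z, O) = -3 (q(Z, O) = 1 - 4 = -3)
b(c) = c**2
(-266928 + sqrt((42346/(-6083 - 2901) - 5875/63225) + b(q(16, -3)))) + 336974 = (-266928 + sqrt((42346/(-6083 - 2901) - 5875/63225) + (-3)**2)) + 336974 = (-266928 + sqrt((42346/(-8984) - 5875*1/63225) + 9)) + 336974 = (-266928 + sqrt((42346*(-1/8984) - 235/2529) + 9)) + 336974 = (-266928 + sqrt((-21173/4492 - 235/2529) + 9)) + 336974 = (-266928 + sqrt(-54602137/11360268 + 9)) + 336974 = (-266928 + sqrt(47640275/11360268)) + 336974 = (-266928 + 5*sqrt(601340323993)/1893378) + 336974 = 70046 + 5*sqrt(601340323993)/1893378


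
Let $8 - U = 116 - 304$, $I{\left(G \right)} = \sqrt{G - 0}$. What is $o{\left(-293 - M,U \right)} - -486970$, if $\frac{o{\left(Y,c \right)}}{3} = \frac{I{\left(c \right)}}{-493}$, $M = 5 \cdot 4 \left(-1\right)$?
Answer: $\frac{240076168}{493} \approx 4.8697 \cdot 10^{5}$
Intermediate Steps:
$I{\left(G \right)} = \sqrt{G}$ ($I{\left(G \right)} = \sqrt{G + 0} = \sqrt{G}$)
$M = -20$ ($M = 20 \left(-1\right) = -20$)
$U = 196$ ($U = 8 - \left(116 - 304\right) = 8 - -188 = 8 + 188 = 196$)
$o{\left(Y,c \right)} = - \frac{3 \sqrt{c}}{493}$ ($o{\left(Y,c \right)} = 3 \frac{\sqrt{c}}{-493} = 3 \sqrt{c} \left(- \frac{1}{493}\right) = 3 \left(- \frac{\sqrt{c}}{493}\right) = - \frac{3 \sqrt{c}}{493}$)
$o{\left(-293 - M,U \right)} - -486970 = - \frac{3 \sqrt{196}}{493} - -486970 = \left(- \frac{3}{493}\right) 14 + 486970 = - \frac{42}{493} + 486970 = \frac{240076168}{493}$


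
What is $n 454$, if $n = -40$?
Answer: $-18160$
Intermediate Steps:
$n 454 = \left(-40\right) 454 = -18160$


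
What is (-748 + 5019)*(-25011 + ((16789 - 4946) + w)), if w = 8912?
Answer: -18177376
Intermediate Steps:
(-748 + 5019)*(-25011 + ((16789 - 4946) + w)) = (-748 + 5019)*(-25011 + ((16789 - 4946) + 8912)) = 4271*(-25011 + (11843 + 8912)) = 4271*(-25011 + 20755) = 4271*(-4256) = -18177376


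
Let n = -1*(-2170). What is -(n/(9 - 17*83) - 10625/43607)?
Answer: 54761720/30568507 ≈ 1.7914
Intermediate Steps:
n = 2170
-(n/(9 - 17*83) - 10625/43607) = -(2170/(9 - 17*83) - 10625/43607) = -(2170/(9 - 1411) - 10625*1/43607) = -(2170/(-1402) - 10625/43607) = -(2170*(-1/1402) - 10625/43607) = -(-1085/701 - 10625/43607) = -1*(-54761720/30568507) = 54761720/30568507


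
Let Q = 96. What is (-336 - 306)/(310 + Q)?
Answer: -321/203 ≈ -1.5813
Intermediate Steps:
(-336 - 306)/(310 + Q) = (-336 - 306)/(310 + 96) = -642/406 = -642*1/406 = -321/203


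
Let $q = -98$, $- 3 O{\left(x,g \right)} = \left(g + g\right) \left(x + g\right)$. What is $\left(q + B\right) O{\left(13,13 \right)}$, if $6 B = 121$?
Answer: $\frac{157846}{9} \approx 17538.0$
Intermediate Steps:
$O{\left(x,g \right)} = - \frac{2 g \left(g + x\right)}{3}$ ($O{\left(x,g \right)} = - \frac{\left(g + g\right) \left(x + g\right)}{3} = - \frac{2 g \left(g + x\right)}{3}$)
$B = \frac{121}{6}$ ($B = \frac{1}{6} \cdot 121 = \frac{121}{6} \approx 20.167$)
$\left(q + B\right) O{\left(13,13 \right)} = \left(-98 + \frac{121}{6}\right) \left(\left(- \frac{2}{3}\right) 13 \left(13 + 13\right)\right) = - \frac{467 \left(\left(- \frac{2}{3}\right) 13 \cdot 26\right)}{6} = \left(- \frac{467}{6}\right) \left(- \frac{676}{3}\right) = \frac{157846}{9}$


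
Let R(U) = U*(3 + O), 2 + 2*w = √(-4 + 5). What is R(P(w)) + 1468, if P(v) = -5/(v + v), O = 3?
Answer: 1498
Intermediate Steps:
w = -½ (w = -1 + √(-4 + 5)/2 = -1 + √1/2 = -1 + (½)*1 = -1 + ½ = -½ ≈ -0.50000)
P(v) = -5/(2*v)
R(U) = 6*U (R(U) = U*(3 + 3) = U*6 = 6*U)
R(P(w)) + 1468 = 6*(-5/(2*(-½))) + 1468 = 6*(-5/2*(-2)) + 1468 = 6*5 + 1468 = 30 + 1468 = 1498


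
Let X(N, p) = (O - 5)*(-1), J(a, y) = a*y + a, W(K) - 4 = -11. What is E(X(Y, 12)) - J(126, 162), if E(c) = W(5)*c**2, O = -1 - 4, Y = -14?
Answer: -21238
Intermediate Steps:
O = -5
W(K) = -7 (W(K) = 4 - 11 = -7)
J(a, y) = a + a*y
X(N, p) = 10 (X(N, p) = (-5 - 5)*(-1) = -10*(-1) = 10)
E(c) = -7*c**2
E(X(Y, 12)) - J(126, 162) = -7*10**2 - 126*(1 + 162) = -7*100 - 126*163 = -700 - 1*20538 = -700 - 20538 = -21238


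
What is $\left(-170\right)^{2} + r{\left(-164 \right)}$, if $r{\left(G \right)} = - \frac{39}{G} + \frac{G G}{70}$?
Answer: $\frac{168092837}{5740} \approx 29284.0$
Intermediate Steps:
$r{\left(G \right)} = - \frac{39}{G} + \frac{G^{2}}{70}$ ($r{\left(G \right)} = - \frac{39}{G} + G^{2} \cdot \frac{1}{70} = - \frac{39}{G} + \frac{G^{2}}{70}$)
$\left(-170\right)^{2} + r{\left(-164 \right)} = \left(-170\right)^{2} + \frac{-2730 + \left(-164\right)^{3}}{70 \left(-164\right)} = 28900 + \frac{1}{70} \left(- \frac{1}{164}\right) \left(-2730 - 4410944\right) = 28900 + \frac{1}{70} \left(- \frac{1}{164}\right) \left(-4413674\right) = 28900 + \frac{2206837}{5740} = \frac{168092837}{5740}$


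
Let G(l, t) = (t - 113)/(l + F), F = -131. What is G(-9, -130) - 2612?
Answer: -365437/140 ≈ -2610.3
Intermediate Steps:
G(l, t) = (-113 + t)/(-131 + l) (G(l, t) = (t - 113)/(l - 131) = (-113 + t)/(-131 + l))
G(-9, -130) - 2612 = (-113 - 130)/(-131 - 9) - 2612 = -243/(-140) - 2612 = -1/140*(-243) - 2612 = 243/140 - 2612 = -365437/140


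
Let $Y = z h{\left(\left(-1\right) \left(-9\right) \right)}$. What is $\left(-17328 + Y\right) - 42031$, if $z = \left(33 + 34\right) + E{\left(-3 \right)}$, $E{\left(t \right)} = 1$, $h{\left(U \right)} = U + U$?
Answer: $-58135$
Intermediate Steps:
$h{\left(U \right)} = 2 U$
$z = 68$ ($z = \left(33 + 34\right) + 1 = 67 + 1 = 68$)
$Y = 1224$ ($Y = 68 \cdot 2 \left(\left(-1\right) \left(-9\right)\right) = 68 \cdot 2 \cdot 9 = 68 \cdot 18 = 1224$)
$\left(-17328 + Y\right) - 42031 = \left(-17328 + 1224\right) - 42031 = -16104 - 42031 = -58135$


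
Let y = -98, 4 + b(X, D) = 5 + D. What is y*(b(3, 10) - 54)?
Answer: 4214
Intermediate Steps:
b(X, D) = 1 + D (b(X, D) = -4 + (5 + D) = 1 + D)
y*(b(3, 10) - 54) = -98*((1 + 10) - 54) = -98*(11 - 54) = -98*(-43) = 4214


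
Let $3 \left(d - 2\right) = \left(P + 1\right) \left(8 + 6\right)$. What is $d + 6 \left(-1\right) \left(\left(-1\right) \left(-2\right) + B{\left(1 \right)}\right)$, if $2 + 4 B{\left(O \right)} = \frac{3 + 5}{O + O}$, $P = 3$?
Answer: $\frac{17}{3} \approx 5.6667$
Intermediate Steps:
$d = \frac{62}{3}$ ($d = 2 + \frac{\left(3 + 1\right) \left(8 + 6\right)}{3} = 2 + \frac{4 \cdot 14}{3} = 2 + \frac{1}{3} \cdot 56 = 2 + \frac{56}{3} = \frac{62}{3} \approx 20.667$)
$B{\left(O \right)} = - \frac{1}{2} + \frac{1}{O}$ ($B{\left(O \right)} = - \frac{1}{2} + \frac{\left(3 + 5\right) \frac{1}{O + O}}{4} = - \frac{1}{2} + \frac{8 \frac{1}{2 O}}{4} = - \frac{1}{2} + \frac{4 \frac{1}{O}}{4} = - \frac{1}{2} + \frac{1}{O}$)
$d + 6 \left(-1\right) \left(\left(-1\right) \left(-2\right) + B{\left(1 \right)}\right) = \frac{62}{3} + 6 \left(-1\right) \left(\left(-1\right) \left(-2\right) + \frac{2 - 1}{2 \cdot 1}\right) = \frac{62}{3} - 6 \left(2 + \frac{1}{2} \cdot 1 \left(2 - 1\right)\right) = \frac{62}{3} - 6 \left(2 + \frac{1}{2} \cdot 1 \cdot 1\right) = \frac{62}{3} - 6 \left(2 + \frac{1}{2}\right) = \frac{62}{3} - 15 = \frac{17}{3}$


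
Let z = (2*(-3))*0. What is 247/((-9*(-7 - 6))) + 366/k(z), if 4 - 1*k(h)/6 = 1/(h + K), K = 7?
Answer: 484/27 ≈ 17.926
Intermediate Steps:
z = 0 (z = -6*0 = 0)
k(h) = 24 - 6/(7 + h) (k(h) = 24 - 6/(h + 7) = 24 - 6/(7 + h))
247/((-9*(-7 - 6))) + 366/k(z) = 247/((-9*(-7 - 6))) + 366/((6*(27 + 4*0)/(7 + 0))) = 247/((-9*(-13))) + 366/((6*(27 + 0)/7)) = 247/117 + 366/((6*(1/7)*27)) = 247*(1/117) + 366/(162/7) = 19/9 + 366*(7/162) = 19/9 + 427/27 = 484/27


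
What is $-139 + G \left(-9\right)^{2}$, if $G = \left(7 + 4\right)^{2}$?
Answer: $9662$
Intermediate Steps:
$G = 121$ ($G = 11^{2} = 121$)
$-139 + G \left(-9\right)^{2} = -139 + 121 \left(-9\right)^{2} = -139 + 121 \cdot 81 = -139 + 9801 = 9662$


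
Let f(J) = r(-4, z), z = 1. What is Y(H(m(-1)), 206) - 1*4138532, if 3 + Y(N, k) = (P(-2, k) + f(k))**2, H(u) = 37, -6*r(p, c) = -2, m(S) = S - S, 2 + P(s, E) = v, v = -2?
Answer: -37246694/9 ≈ -4.1385e+6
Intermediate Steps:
P(s, E) = -4 (P(s, E) = -2 - 2 = -4)
m(S) = 0
r(p, c) = 1/3 (r(p, c) = -1/6*(-2) = 1/3)
f(J) = 1/3
Y(N, k) = 94/9 (Y(N, k) = -3 + (-4 + 1/3)**2 = -3 + (-11/3)**2 = -3 + 121/9 = 94/9)
Y(H(m(-1)), 206) - 1*4138532 = 94/9 - 1*4138532 = 94/9 - 4138532 = -37246694/9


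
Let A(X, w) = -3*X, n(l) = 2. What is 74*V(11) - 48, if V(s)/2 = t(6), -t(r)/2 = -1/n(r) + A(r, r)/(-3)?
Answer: -1676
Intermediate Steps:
t(r) = 1 - 2*r (t(r) = -2*(-1/2 - 3*r/(-3)) = -2*(-1*½ - 3*r*(-⅓)) = -2*(-½ + r) = 1 - 2*r)
V(s) = -22 (V(s) = 2*(1 - 2*6) = 2*(1 - 12) = 2*(-11) = -22)
74*V(11) - 48 = 74*(-22) - 48 = -1628 - 48 = -1676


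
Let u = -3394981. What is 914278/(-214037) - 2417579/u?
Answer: -2586505082295/726651548297 ≈ -3.5595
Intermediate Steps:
914278/(-214037) - 2417579/u = 914278/(-214037) - 2417579/(-3394981) = 914278*(-1/214037) - 2417579*(-1/3394981) = -914278/214037 + 2417579/3394981 = -2586505082295/726651548297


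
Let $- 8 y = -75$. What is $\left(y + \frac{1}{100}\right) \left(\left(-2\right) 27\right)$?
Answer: $- \frac{50679}{100} \approx -506.79$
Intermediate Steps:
$y = \frac{75}{8}$ ($y = \left(- \frac{1}{8}\right) \left(-75\right) = \frac{75}{8} \approx 9.375$)
$\left(y + \frac{1}{100}\right) \left(\left(-2\right) 27\right) = \left(\frac{75}{8} + \frac{1}{100}\right) \left(\left(-2\right) 27\right) = \left(\frac{75}{8} + \frac{1}{100}\right) \left(-54\right) = \frac{1877}{200} \left(-54\right) = - \frac{50679}{100}$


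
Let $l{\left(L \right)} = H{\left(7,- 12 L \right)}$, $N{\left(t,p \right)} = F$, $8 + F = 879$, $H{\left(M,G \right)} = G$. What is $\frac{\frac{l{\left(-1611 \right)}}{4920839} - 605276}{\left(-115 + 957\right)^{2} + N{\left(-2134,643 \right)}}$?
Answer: $- \frac{2978465727232}{3492983751565} \approx -0.8527$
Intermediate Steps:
$F = 871$ ($F = -8 + 879 = 871$)
$N{\left(t,p \right)} = 871$
$l{\left(L \right)} = - 12 L$
$\frac{\frac{l{\left(-1611 \right)}}{4920839} - 605276}{\left(-115 + 957\right)^{2} + N{\left(-2134,643 \right)}} = \frac{\frac{\left(-12\right) \left(-1611\right)}{4920839} - 605276}{\left(-115 + 957\right)^{2} + 871} = \frac{19332 \cdot \frac{1}{4920839} + \left(-925832 + 320556\right)}{842^{2} + 871} = \frac{\frac{19332}{4920839} - 605276}{708964 + 871} = - \frac{2978465727232}{4920839 \cdot 709835} = \left(- \frac{2978465727232}{4920839}\right) \frac{1}{709835} = - \frac{2978465727232}{3492983751565}$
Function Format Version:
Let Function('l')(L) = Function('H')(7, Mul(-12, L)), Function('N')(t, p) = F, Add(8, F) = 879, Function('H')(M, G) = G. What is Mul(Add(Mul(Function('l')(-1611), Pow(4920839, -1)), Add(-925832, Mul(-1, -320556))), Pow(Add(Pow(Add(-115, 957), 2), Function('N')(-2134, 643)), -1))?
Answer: Rational(-2978465727232, 3492983751565) ≈ -0.85270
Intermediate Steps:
F = 871 (F = Add(-8, 879) = 871)
Function('N')(t, p) = 871
Function('l')(L) = Mul(-12, L)
Mul(Add(Mul(Function('l')(-1611), Pow(4920839, -1)), Add(-925832, Mul(-1, -320556))), Pow(Add(Pow(Add(-115, 957), 2), Function('N')(-2134, 643)), -1)) = Mul(Add(Mul(Mul(-12, -1611), Pow(4920839, -1)), Add(-925832, Mul(-1, -320556))), Pow(Add(Pow(Add(-115, 957), 2), 871), -1)) = Mul(Add(Mul(19332, Rational(1, 4920839)), Add(-925832, 320556)), Pow(Add(Pow(842, 2), 871), -1)) = Mul(Add(Rational(19332, 4920839), -605276), Pow(Add(708964, 871), -1)) = Mul(Rational(-2978465727232, 4920839), Pow(709835, -1)) = Mul(Rational(-2978465727232, 4920839), Rational(1, 709835)) = Rational(-2978465727232, 3492983751565)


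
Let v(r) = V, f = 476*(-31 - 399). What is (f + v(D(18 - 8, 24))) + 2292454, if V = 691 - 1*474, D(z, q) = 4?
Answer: 2087991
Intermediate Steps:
f = -204680 (f = 476*(-430) = -204680)
V = 217 (V = 691 - 474 = 217)
v(r) = 217
(f + v(D(18 - 8, 24))) + 2292454 = (-204680 + 217) + 2292454 = -204463 + 2292454 = 2087991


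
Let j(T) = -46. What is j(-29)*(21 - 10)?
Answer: -506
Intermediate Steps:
j(-29)*(21 - 10) = -46*(21 - 10) = -46*11 = -506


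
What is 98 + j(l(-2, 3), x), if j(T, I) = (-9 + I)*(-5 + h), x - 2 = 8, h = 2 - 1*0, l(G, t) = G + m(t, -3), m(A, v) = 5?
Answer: 95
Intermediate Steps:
l(G, t) = 5 + G (l(G, t) = G + 5 = 5 + G)
h = 2 (h = 2 + 0 = 2)
x = 10 (x = 2 + 8 = 10)
j(T, I) = 27 - 3*I (j(T, I) = (-9 + I)*(-5 + 2) = (-9 + I)*(-3) = 27 - 3*I)
98 + j(l(-2, 3), x) = 98 + (27 - 3*10) = 98 + (27 - 30) = 98 - 3 = 95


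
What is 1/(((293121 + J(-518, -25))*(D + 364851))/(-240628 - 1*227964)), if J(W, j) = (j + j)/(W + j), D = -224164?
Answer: -254445456/22392411605311 ≈ -1.1363e-5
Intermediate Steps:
J(W, j) = 2*j/(W + j) (J(W, j) = (2*j)/(W + j) = 2*j/(W + j))
1/(((293121 + J(-518, -25))*(D + 364851))/(-240628 - 1*227964)) = 1/(((293121 + 2*(-25)/(-518 - 25))*(-224164 + 364851))/(-240628 - 1*227964)) = 1/(((293121 + 2*(-25)/(-543))*140687)/(-240628 - 227964)) = 1/(((293121 + 2*(-25)*(-1/543))*140687)/(-468592)) = 1/(((293121 + 50/543)*140687)*(-1/468592)) = 1/(((159164753/543)*140687)*(-1/468592)) = 1/((22392411605311/543)*(-1/468592)) = 1/(-22392411605311/254445456) = -254445456/22392411605311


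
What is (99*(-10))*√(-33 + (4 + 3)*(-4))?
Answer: -990*I*√61 ≈ -7732.1*I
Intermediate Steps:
(99*(-10))*√(-33 + (4 + 3)*(-4)) = -990*√(-33 + 7*(-4)) = -990*√(-33 - 28) = -990*I*√61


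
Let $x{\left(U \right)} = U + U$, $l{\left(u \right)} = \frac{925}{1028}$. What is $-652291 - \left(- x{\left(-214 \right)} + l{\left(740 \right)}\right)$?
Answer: $- \frac{670996057}{1028} \approx -6.5272 \cdot 10^{5}$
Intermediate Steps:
$l{\left(u \right)} = \frac{925}{1028}$ ($l{\left(u \right)} = 925 \cdot \frac{1}{1028} = \frac{925}{1028}$)
$x{\left(U \right)} = 2 U$
$-652291 - \left(- x{\left(-214 \right)} + l{\left(740 \right)}\right) = -652291 + \left(2 \left(-214\right) - \frac{925}{1028}\right) = -652291 - \frac{440909}{1028} = - \frac{670996057}{1028}$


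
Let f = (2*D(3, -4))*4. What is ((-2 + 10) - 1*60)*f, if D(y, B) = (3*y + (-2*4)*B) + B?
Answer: -15392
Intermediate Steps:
D(y, B) = -7*B + 3*y (D(y, B) = (3*y - 8*B) + B = (-8*B + 3*y) + B = -7*B + 3*y)
f = 296 (f = (2*(-7*(-4) + 3*3))*4 = (2*(28 + 9))*4 = (2*37)*4 = 74*4 = 296)
((-2 + 10) - 1*60)*f = ((-2 + 10) - 1*60)*296 = (8 - 60)*296 = -52*296 = -15392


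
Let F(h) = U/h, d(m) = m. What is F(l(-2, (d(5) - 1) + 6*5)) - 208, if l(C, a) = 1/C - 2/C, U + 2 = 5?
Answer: -202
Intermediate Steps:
U = 3 (U = -2 + 5 = 3)
l(C, a) = -1/C (l(C, a) = 1/C - 2/C = -1/C)
F(h) = 3/h
F(l(-2, (d(5) - 1) + 6*5)) - 208 = 3/((-1/(-2))) - 208 = 3/((-1*(-½))) - 208 = 3/(½) - 208 = 3*2 - 208 = 6 - 208 = -202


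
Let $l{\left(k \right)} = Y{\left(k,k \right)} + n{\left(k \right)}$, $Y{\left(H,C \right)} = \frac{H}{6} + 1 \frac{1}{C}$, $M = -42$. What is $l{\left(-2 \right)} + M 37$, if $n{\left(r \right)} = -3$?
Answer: $- \frac{9347}{6} \approx -1557.8$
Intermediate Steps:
$Y{\left(H,C \right)} = \frac{1}{C} + \frac{H}{6}$ ($Y{\left(H,C \right)} = H \frac{1}{6} + \frac{1}{C} = \frac{H}{6} + \frac{1}{C} = \frac{1}{C} + \frac{H}{6}$)
$l{\left(k \right)} = -3 + \frac{1}{k} + \frac{k}{6}$ ($l{\left(k \right)} = \left(\frac{1}{k} + \frac{k}{6}\right) - 3 = -3 + \frac{1}{k} + \frac{k}{6}$)
$l{\left(-2 \right)} + M 37 = \left(-3 + \frac{1}{-2} + \frac{1}{6} \left(-2\right)\right) - 1554 = \left(-3 - \frac{1}{2} - \frac{1}{3}\right) - 1554 = - \frac{23}{6} - 1554 = - \frac{9347}{6}$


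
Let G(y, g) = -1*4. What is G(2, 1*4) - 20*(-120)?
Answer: 2396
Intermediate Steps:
G(y, g) = -4
G(2, 1*4) - 20*(-120) = -4 - 20*(-120) = -4 + 2400 = 2396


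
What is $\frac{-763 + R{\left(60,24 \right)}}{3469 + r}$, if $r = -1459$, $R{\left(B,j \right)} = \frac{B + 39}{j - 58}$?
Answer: $- \frac{26041}{68340} \approx -0.38105$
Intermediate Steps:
$R{\left(B,j \right)} = \frac{39 + B}{-58 + j}$
$\frac{-763 + R{\left(60,24 \right)}}{3469 + r} = \frac{-763 + \frac{39 + 60}{-58 + 24}}{3469 - 1459} = \frac{-763 + \frac{1}{-34} \cdot 99}{2010} = \left(-763 - \frac{99}{34}\right) \frac{1}{2010} = \left(- \frac{26041}{34}\right) \frac{1}{2010} = - \frac{26041}{68340}$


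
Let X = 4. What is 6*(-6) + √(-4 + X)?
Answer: -36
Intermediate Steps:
6*(-6) + √(-4 + X) = 6*(-6) + √(-4 + 4) = -36 + √0 = -36 + 0 = -36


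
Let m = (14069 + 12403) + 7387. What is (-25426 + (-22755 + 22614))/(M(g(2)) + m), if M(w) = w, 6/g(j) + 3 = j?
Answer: -25567/33853 ≈ -0.75524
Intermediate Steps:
g(j) = 6/(-3 + j)
m = 33859 (m = 26472 + 7387 = 33859)
(-25426 + (-22755 + 22614))/(M(g(2)) + m) = (-25426 + (-22755 + 22614))/(6/(-3 + 2) + 33859) = (-25426 - 141)/(6/(-1) + 33859) = -25567/(6*(-1) + 33859) = -25567/(-6 + 33859) = -25567/33853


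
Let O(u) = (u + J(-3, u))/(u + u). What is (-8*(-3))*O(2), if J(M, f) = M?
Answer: -6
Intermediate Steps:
O(u) = (-3 + u)/(2*u) (O(u) = (u - 3)/(u + u) = (-3 + u)/((2*u)) = (-3 + u)*(1/(2*u)) = (-3 + u)/(2*u))
(-8*(-3))*O(2) = (-8*(-3))*((1/2)*(-3 + 2)/2) = 24*((1/2)*(1/2)*(-1)) = 24*(-1/4) = -6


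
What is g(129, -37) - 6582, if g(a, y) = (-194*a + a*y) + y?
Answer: -36418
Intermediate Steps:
g(a, y) = y - 194*a + a*y
g(129, -37) - 6582 = (-37 - 194*129 + 129*(-37)) - 6582 = (-37 - 25026 - 4773) - 6582 = -29836 - 6582 = -36418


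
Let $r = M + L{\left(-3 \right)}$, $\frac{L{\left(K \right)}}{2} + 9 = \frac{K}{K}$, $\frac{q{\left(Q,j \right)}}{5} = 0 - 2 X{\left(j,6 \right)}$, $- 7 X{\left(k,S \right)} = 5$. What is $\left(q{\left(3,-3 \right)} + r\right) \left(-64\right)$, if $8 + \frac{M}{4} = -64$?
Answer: $\frac{132992}{7} \approx 18999.0$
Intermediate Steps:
$M = -288$ ($M = -32 + 4 \left(-64\right) = -32 - 256 = -288$)
$X{\left(k,S \right)} = - \frac{5}{7}$ ($X{\left(k,S \right)} = \left(- \frac{1}{7}\right) 5 = - \frac{5}{7}$)
$q{\left(Q,j \right)} = \frac{50}{7}$ ($q{\left(Q,j \right)} = 5 \left(0 - - \frac{10}{7}\right) = 5 \left(0 + \frac{10}{7}\right) = 5 \cdot \frac{10}{7} = \frac{50}{7}$)
$L{\left(K \right)} = -16$ ($L{\left(K \right)} = -18 + 2 \frac{K}{K} = -18 + 2 \cdot 1 = -18 + 2 = -16$)
$r = -304$ ($r = -288 - 16 = -304$)
$\left(q{\left(3,-3 \right)} + r\right) \left(-64\right) = \left(\frac{50}{7} - 304\right) \left(-64\right) = \left(- \frac{2078}{7}\right) \left(-64\right) = \frac{132992}{7}$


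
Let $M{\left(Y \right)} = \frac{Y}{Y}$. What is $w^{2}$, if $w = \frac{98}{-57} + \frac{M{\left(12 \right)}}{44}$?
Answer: $\frac{18105025}{6290064} \approx 2.8784$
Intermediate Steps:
$M{\left(Y \right)} = 1$
$w = - \frac{4255}{2508}$ ($w = \frac{98}{-57} + 1 \cdot \frac{1}{44} = 98 \left(- \frac{1}{57}\right) + 1 \cdot \frac{1}{44} = - \frac{98}{57} + \frac{1}{44} = - \frac{4255}{2508} \approx -1.6966$)
$w^{2} = \left(- \frac{4255}{2508}\right)^{2} = \frac{18105025}{6290064}$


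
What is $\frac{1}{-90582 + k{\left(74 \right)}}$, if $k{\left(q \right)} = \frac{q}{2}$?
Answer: $- \frac{1}{90545} \approx -1.1044 \cdot 10^{-5}$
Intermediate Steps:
$k{\left(q \right)} = \frac{q}{2}$ ($k{\left(q \right)} = q \frac{1}{2} = \frac{q}{2}$)
$\frac{1}{-90582 + k{\left(74 \right)}} = \frac{1}{-90582 + \frac{1}{2} \cdot 74} = \frac{1}{-90582 + 37} = \frac{1}{-90545} = - \frac{1}{90545}$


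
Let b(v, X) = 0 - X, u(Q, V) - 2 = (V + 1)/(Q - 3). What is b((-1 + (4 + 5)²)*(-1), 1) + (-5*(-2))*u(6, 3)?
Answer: 97/3 ≈ 32.333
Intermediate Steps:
u(Q, V) = 2 + (1 + V)/(-3 + Q) (u(Q, V) = 2 + (V + 1)/(Q - 3) = 2 + (1 + V)/(-3 + Q))
b(v, X) = -X
b((-1 + (4 + 5)²)*(-1), 1) + (-5*(-2))*u(6, 3) = -1*1 + (-5*(-2))*((-5 + 3 + 2*6)/(-3 + 6)) = -1 + 10*((-5 + 3 + 12)/3) = -1 + 10*((⅓)*10) = -1 + 10*(10/3) = -1 + 100/3 = 97/3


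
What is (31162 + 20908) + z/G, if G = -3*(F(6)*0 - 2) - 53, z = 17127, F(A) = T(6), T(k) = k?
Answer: 2430163/47 ≈ 51706.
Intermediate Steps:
F(A) = 6
G = -47 (G = -3*(6*0 - 2) - 53 = -3*(0 - 2) - 53 = -3*(-2) - 53 = 6 - 53 = -47)
(31162 + 20908) + z/G = (31162 + 20908) + 17127/(-47) = 52070 + 17127*(-1/47) = 52070 - 17127/47 = 2430163/47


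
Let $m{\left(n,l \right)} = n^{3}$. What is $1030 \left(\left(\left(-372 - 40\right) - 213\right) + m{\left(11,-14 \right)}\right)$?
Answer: $727180$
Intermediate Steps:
$1030 \left(\left(\left(-372 - 40\right) - 213\right) + m{\left(11,-14 \right)}\right) = 1030 \left(\left(\left(-372 - 40\right) - 213\right) + 11^{3}\right) = 1030 \left(\left(\left(-372 - 40\right) - 213\right) + 1331\right) = 1030 \left(\left(-412 - 213\right) + 1331\right) = 1030 \left(-625 + 1331\right) = 1030 \cdot 706 = 727180$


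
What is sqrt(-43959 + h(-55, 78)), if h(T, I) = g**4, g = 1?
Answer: I*sqrt(43958) ≈ 209.66*I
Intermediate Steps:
h(T, I) = 1 (h(T, I) = 1**4 = 1)
sqrt(-43959 + h(-55, 78)) = sqrt(-43959 + 1) = sqrt(-43958) = I*sqrt(43958)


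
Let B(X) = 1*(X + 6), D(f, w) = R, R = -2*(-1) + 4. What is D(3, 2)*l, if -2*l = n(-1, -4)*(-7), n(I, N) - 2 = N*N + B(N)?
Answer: 420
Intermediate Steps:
R = 6 (R = 2 + 4 = 6)
D(f, w) = 6
B(X) = 6 + X (B(X) = 1*(6 + X) = 6 + X)
n(I, N) = 8 + N + N**2 (n(I, N) = 2 + (N*N + (6 + N)) = 2 + (N**2 + (6 + N)) = 2 + (6 + N + N**2) = 8 + N + N**2)
l = 70 (l = -(8 - 4 + (-4)**2)*(-7)/2 = -(8 - 4 + 16)*(-7)/2 = -10*(-7) = -1/2*(-140) = 70)
D(3, 2)*l = 6*70 = 420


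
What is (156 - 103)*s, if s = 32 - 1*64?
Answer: -1696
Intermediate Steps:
s = -32 (s = 32 - 64 = -32)
(156 - 103)*s = (156 - 103)*(-32) = 53*(-32) = -1696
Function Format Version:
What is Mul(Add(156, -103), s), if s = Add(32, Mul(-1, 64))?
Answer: -1696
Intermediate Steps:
s = -32 (s = Add(32, -64) = -32)
Mul(Add(156, -103), s) = Mul(Add(156, -103), -32) = Mul(53, -32) = -1696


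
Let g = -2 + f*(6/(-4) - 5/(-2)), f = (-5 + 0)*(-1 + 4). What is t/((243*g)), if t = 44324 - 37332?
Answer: -6992/4131 ≈ -1.6926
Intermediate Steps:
t = 6992
f = -15 (f = -5*3 = -15)
g = -17 (g = -2 - 15*(6/(-4) - 5/(-2)) = -2 - 15*(6*(-¼) - 5*(-½)) = -2 - 15*(-3/2 + 5/2) = -2 - 15*1 = -2 - 15 = -17)
t/((243*g)) = 6992/((243*(-17))) = 6992/(-4131) = 6992*(-1/4131) = -6992/4131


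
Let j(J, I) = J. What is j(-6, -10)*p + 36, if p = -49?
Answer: 330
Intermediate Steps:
j(-6, -10)*p + 36 = -6*(-49) + 36 = 294 + 36 = 330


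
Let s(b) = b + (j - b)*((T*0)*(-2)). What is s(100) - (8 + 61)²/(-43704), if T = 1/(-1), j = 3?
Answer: 486129/4856 ≈ 100.11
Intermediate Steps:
T = -1
s(b) = b (s(b) = b + (3 - b)*(-1*0*(-2)) = b + (3 - b)*(0*(-2)) = b + (3 - b)*0 = b + 0 = b)
s(100) - (8 + 61)²/(-43704) = 100 - (8 + 61)²/(-43704) = 100 - 69²*(-1)/43704 = 100 - 4761*(-1)/43704 = 100 - 1*(-529/4856) = 100 + 529/4856 = 486129/4856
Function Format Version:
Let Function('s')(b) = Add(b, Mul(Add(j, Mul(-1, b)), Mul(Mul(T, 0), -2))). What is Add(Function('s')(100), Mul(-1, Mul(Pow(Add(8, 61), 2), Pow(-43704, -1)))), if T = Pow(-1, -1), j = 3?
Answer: Rational(486129, 4856) ≈ 100.11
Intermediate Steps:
T = -1
Function('s')(b) = b (Function('s')(b) = Add(b, Mul(Add(3, Mul(-1, b)), Mul(Mul(-1, 0), -2))) = Add(b, Mul(Add(3, Mul(-1, b)), Mul(0, -2))) = Add(b, Mul(Add(3, Mul(-1, b)), 0)) = Add(b, 0) = b)
Add(Function('s')(100), Mul(-1, Mul(Pow(Add(8, 61), 2), Pow(-43704, -1)))) = Add(100, Mul(-1, Mul(Pow(Add(8, 61), 2), Pow(-43704, -1)))) = Add(100, Mul(-1, Mul(Pow(69, 2), Rational(-1, 43704)))) = Add(100, Mul(-1, Mul(4761, Rational(-1, 43704)))) = Add(100, Mul(-1, Rational(-529, 4856))) = Add(100, Rational(529, 4856)) = Rational(486129, 4856)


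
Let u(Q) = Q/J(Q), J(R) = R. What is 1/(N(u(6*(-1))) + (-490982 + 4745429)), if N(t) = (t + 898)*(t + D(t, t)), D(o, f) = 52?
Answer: 1/4302094 ≈ 2.3245e-7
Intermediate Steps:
u(Q) = 1 (u(Q) = Q/Q = 1)
N(t) = (52 + t)*(898 + t) (N(t) = (t + 898)*(t + 52) = (898 + t)*(52 + t) = (52 + t)*(898 + t))
1/(N(u(6*(-1))) + (-490982 + 4745429)) = 1/((46696 + 1² + 950*1) + (-490982 + 4745429)) = 1/((46696 + 1 + 950) + 4254447) = 1/(47647 + 4254447) = 1/4302094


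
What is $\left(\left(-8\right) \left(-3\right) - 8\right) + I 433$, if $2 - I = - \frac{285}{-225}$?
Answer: $\frac{5003}{15} \approx 333.53$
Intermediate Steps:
$I = \frac{11}{15}$ ($I = 2 - - \frac{285}{-225} = 2 - \left(-285\right) \left(- \frac{1}{225}\right) = 2 - \frac{19}{15} = \frac{11}{15} \approx 0.73333$)
$\left(\left(-8\right) \left(-3\right) - 8\right) + I 433 = \left(\left(-8\right) \left(-3\right) - 8\right) + \frac{11}{15} \cdot 433 = \left(24 - 8\right) + \frac{4763}{15} = 16 + \frac{4763}{15} = \frac{5003}{15}$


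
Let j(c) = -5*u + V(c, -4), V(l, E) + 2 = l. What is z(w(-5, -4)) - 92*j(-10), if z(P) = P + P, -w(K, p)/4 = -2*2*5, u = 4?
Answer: 3104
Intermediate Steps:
w(K, p) = 80 (w(K, p) = -4*(-2*2)*5 = -(-16)*5 = -4*(-20) = 80)
z(P) = 2*P
V(l, E) = -2 + l
j(c) = -22 + c (j(c) = -5*4 + (-2 + c) = -20 + (-2 + c) = -22 + c)
z(w(-5, -4)) - 92*j(-10) = 2*80 - 92*(-22 - 10) = 160 - 92*(-32) = 160 + 2944 = 3104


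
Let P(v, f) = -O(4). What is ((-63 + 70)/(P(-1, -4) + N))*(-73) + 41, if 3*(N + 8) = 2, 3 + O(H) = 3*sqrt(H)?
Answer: 2804/31 ≈ 90.452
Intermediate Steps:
O(H) = -3 + 3*sqrt(H)
P(v, f) = -3 (P(v, f) = -(-3 + 3*sqrt(4)) = -(-3 + 3*2) = -(-3 + 6) = -1*3 = -3)
N = -22/3 (N = -8 + (1/3)*2 = -8 + 2/3 = -22/3 ≈ -7.3333)
((-63 + 70)/(P(-1, -4) + N))*(-73) + 41 = ((-63 + 70)/(-3 - 22/3))*(-73) + 41 = (7/(-31/3))*(-73) + 41 = (7*(-3/31))*(-73) + 41 = -21/31*(-73) + 41 = 1533/31 + 41 = 2804/31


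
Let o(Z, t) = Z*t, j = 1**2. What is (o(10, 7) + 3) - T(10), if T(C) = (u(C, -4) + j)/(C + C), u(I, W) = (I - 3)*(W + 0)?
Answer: 1487/20 ≈ 74.350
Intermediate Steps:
j = 1
u(I, W) = W*(-3 + I) (u(I, W) = (-3 + I)*W = W*(-3 + I))
T(C) = (13 - 4*C)/(2*C) (T(C) = (-4*(-3 + C) + 1)/(C + C) = ((12 - 4*C) + 1)/((2*C)) = (13 - 4*C)*(1/(2*C)) = (13 - 4*C)/(2*C))
(o(10, 7) + 3) - T(10) = (10*7 + 3) - (-2 + (13/2)/10) = (70 + 3) - (-2 + (13/2)*(1/10)) = 73 - (-2 + 13/20) = 73 - 1*(-27/20) = 73 + 27/20 = 1487/20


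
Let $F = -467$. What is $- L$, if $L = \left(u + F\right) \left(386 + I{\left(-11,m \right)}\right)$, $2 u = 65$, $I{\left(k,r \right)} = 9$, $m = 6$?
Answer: $\frac{343255}{2} \approx 1.7163 \cdot 10^{5}$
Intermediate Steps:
$u = \frac{65}{2}$ ($u = \frac{1}{2} \cdot 65 = \frac{65}{2} \approx 32.5$)
$L = - \frac{343255}{2}$ ($L = \left(\frac{65}{2} - 467\right) \left(386 + 9\right) = \left(- \frac{869}{2}\right) 395 = - \frac{343255}{2} \approx -1.7163 \cdot 10^{5}$)
$- L = \left(-1\right) \left(- \frac{343255}{2}\right) = \frac{343255}{2}$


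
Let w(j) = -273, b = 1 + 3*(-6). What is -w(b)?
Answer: 273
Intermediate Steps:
b = -17 (b = 1 - 18 = -17)
-w(b) = -1*(-273) = 273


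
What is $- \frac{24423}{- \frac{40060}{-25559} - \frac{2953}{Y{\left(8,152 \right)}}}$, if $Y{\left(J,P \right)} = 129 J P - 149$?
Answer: $- \frac{97825805923755}{6202527173} \approx -15772.0$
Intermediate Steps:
$Y{\left(J,P \right)} = -149 + 129 J P$ ($Y{\left(J,P \right)} = 129 J P - 149 = -149 + 129 J P$)
$- \frac{24423}{- \frac{40060}{-25559} - \frac{2953}{Y{\left(8,152 \right)}}} = - \frac{24423}{- \frac{40060}{-25559} - \frac{2953}{-149 + 129 \cdot 8 \cdot 152}} = - \frac{24423}{\left(-40060\right) \left(- \frac{1}{25559}\right) - \frac{2953}{-149 + 156864}} = - \frac{24423}{\frac{40060}{25559} - \frac{2953}{156715}} = - \frac{24423}{\frac{6202527173}{4005478685}} = \left(-24423\right) \frac{4005478685}{6202527173} = - \frac{97825805923755}{6202527173}$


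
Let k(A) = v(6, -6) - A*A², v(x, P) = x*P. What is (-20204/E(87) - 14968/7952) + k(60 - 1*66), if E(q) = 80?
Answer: -739857/9940 ≈ -74.432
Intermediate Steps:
v(x, P) = P*x
k(A) = -36 - A³ (k(A) = -6*6 - A*A² = -36 - A³)
(-20204/E(87) - 14968/7952) + k(60 - 1*66) = (-20204/80 - 14968/7952) + (-36 - (60 - 1*66)³) = (-20204*1/80 - 14968*1/7952) + (-36 - (60 - 66)³) = (-5051/20 - 1871/994) + (-36 - 1*(-6)³) = -2529057/9940 + (-36 - 1*(-216)) = -2529057/9940 + (-36 + 216) = -2529057/9940 + 180 = -739857/9940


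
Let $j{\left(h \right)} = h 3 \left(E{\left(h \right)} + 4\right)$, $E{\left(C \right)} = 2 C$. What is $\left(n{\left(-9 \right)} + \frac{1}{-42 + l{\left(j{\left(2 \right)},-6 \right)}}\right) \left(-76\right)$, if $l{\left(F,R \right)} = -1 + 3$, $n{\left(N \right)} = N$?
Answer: $\frac{6859}{10} \approx 685.9$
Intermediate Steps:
$j{\left(h \right)} = 3 h \left(4 + 2 h\right)$ ($j{\left(h \right)} = h 3 \left(2 h + 4\right) = 3 h \left(4 + 2 h\right)$)
$l{\left(F,R \right)} = 2$
$\left(n{\left(-9 \right)} + \frac{1}{-42 + l{\left(j{\left(2 \right)},-6 \right)}}\right) \left(-76\right) = \left(-9 + \frac{1}{-42 + 2}\right) \left(-76\right) = \left(-9 + \frac{1}{-40}\right) \left(-76\right) = \left(-9 - \frac{1}{40}\right) \left(-76\right) = \left(- \frac{361}{40}\right) \left(-76\right) = \frac{6859}{10}$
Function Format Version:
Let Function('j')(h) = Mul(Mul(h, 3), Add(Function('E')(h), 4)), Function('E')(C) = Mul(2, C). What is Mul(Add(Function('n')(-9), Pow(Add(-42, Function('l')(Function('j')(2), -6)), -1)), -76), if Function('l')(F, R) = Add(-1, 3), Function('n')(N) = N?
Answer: Rational(6859, 10) ≈ 685.90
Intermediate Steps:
Function('j')(h) = Mul(3, h, Add(4, Mul(2, h))) (Function('j')(h) = Mul(Mul(h, 3), Add(Mul(2, h), 4)) = Mul(Mul(3, h), Add(4, Mul(2, h))) = Mul(3, h, Add(4, Mul(2, h))))
Function('l')(F, R) = 2
Mul(Add(Function('n')(-9), Pow(Add(-42, Function('l')(Function('j')(2), -6)), -1)), -76) = Mul(Add(-9, Pow(Add(-42, 2), -1)), -76) = Mul(Add(-9, Pow(-40, -1)), -76) = Mul(Add(-9, Rational(-1, 40)), -76) = Mul(Rational(-361, 40), -76) = Rational(6859, 10)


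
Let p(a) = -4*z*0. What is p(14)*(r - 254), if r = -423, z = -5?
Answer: 0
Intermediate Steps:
p(a) = 0 (p(a) = -4*(-5)*0 = 20*0 = 0)
p(14)*(r - 254) = 0*(-423 - 254) = 0*(-677) = 0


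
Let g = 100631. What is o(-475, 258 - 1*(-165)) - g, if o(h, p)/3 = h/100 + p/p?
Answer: -402569/4 ≈ -1.0064e+5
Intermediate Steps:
o(h, p) = 3 + 3*h/100 (o(h, p) = 3*(h/100 + p/p) = 3*(h*(1/100) + 1) = 3*(h/100 + 1) = 3*(1 + h/100) = 3 + 3*h/100)
o(-475, 258 - 1*(-165)) - g = (3 + (3/100)*(-475)) - 1*100631 = (3 - 57/4) - 100631 = -45/4 - 100631 = -402569/4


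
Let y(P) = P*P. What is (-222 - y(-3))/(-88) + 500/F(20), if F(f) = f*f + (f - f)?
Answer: 31/8 ≈ 3.8750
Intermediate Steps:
y(P) = P²
F(f) = f² (F(f) = f² + 0 = f²)
(-222 - y(-3))/(-88) + 500/F(20) = (-222 - 1*(-3)²)/(-88) + 500/(20²) = (-222 - 1*9)*(-1/88) + 500/400 = (-222 - 9)*(-1/88) + 500*(1/400) = -231*(-1/88) + 5/4 = 21/8 + 5/4 = 31/8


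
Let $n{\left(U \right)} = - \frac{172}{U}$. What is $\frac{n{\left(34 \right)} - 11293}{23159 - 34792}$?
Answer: $\frac{192067}{197761} \approx 0.97121$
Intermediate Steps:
$\frac{n{\left(34 \right)} - 11293}{23159 - 34792} = \frac{- \frac{172}{34} - 11293}{23159 - 34792} = \frac{\left(-172\right) \frac{1}{34} - 11293}{-11633} = \left(- \frac{86}{17} - 11293\right) \left(- \frac{1}{11633}\right) = \left(- \frac{192067}{17}\right) \left(- \frac{1}{11633}\right) = \frac{192067}{197761}$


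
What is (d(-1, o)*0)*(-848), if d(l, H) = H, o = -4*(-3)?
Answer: 0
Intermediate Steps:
o = 12
(d(-1, o)*0)*(-848) = (12*0)*(-848) = 0*(-848) = 0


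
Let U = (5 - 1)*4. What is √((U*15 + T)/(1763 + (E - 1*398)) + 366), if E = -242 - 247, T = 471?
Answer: 3*√868773/146 ≈ 19.152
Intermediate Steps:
E = -489
U = 16 (U = 4*4 = 16)
√((U*15 + T)/(1763 + (E - 1*398)) + 366) = √((16*15 + 471)/(1763 + (-489 - 1*398)) + 366) = √((240 + 471)/(1763 + (-489 - 398)) + 366) = √(711/(1763 - 887) + 366) = √(711/876 + 366) = √(711*(1/876) + 366) = √(237/292 + 366) = √(107109/292) = 3*√868773/146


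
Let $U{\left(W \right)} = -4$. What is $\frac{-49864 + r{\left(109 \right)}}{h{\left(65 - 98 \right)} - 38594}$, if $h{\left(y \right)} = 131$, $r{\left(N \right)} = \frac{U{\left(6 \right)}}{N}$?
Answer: $\frac{5435180}{4192467} \approx 1.2964$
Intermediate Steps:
$r{\left(N \right)} = - \frac{4}{N}$
$\frac{-49864 + r{\left(109 \right)}}{h{\left(65 - 98 \right)} - 38594} = \frac{-49864 - \frac{4}{109}}{131 - 38594} = \frac{-49864 - \frac{4}{109}}{-38463} = \left(-49864 - \frac{4}{109}\right) \left(- \frac{1}{38463}\right) = \left(- \frac{5435180}{109}\right) \left(- \frac{1}{38463}\right) = \frac{5435180}{4192467}$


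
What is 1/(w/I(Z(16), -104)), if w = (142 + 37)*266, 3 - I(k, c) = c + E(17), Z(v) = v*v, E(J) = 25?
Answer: 41/23807 ≈ 0.0017222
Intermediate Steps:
Z(v) = v**2
I(k, c) = -22 - c (I(k, c) = 3 - (c + 25) = 3 - (25 + c) = 3 + (-25 - c) = -22 - c)
w = 47614 (w = 179*266 = 47614)
1/(w/I(Z(16), -104)) = 1/(47614/(-22 - 1*(-104))) = 1/(47614/(-22 + 104)) = 1/(47614/82) = 1/(47614*(1/82)) = 1/(23807/41) = 41/23807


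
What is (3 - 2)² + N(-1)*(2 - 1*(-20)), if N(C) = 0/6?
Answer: 1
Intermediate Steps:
N(C) = 0 (N(C) = 0*(⅙) = 0)
(3 - 2)² + N(-1)*(2 - 1*(-20)) = (3 - 2)² + 0*(2 - 1*(-20)) = 1² + 0*(2 + 20) = 1 + 0*22 = 1 + 0 = 1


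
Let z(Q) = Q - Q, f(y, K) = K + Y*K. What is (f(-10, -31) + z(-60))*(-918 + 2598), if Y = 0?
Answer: -52080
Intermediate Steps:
f(y, K) = K (f(y, K) = K + 0*K = K + 0 = K)
z(Q) = 0
(f(-10, -31) + z(-60))*(-918 + 2598) = (-31 + 0)*(-918 + 2598) = -31*1680 = -52080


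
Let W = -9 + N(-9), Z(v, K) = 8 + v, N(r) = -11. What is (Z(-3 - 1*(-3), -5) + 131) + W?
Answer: 119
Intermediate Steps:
W = -20 (W = -9 - 11 = -20)
(Z(-3 - 1*(-3), -5) + 131) + W = ((8 + (-3 - 1*(-3))) + 131) - 20 = ((8 + (-3 + 3)) + 131) - 20 = ((8 + 0) + 131) - 20 = (8 + 131) - 20 = 139 - 20 = 119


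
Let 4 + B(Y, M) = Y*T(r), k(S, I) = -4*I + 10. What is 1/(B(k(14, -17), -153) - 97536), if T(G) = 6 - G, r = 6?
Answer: -1/97540 ≈ -1.0252e-5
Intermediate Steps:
k(S, I) = 10 - 4*I
B(Y, M) = -4 (B(Y, M) = -4 + Y*(6 - 1*6) = -4 + Y*(6 - 6) = -4 + Y*0 = -4 + 0 = -4)
1/(B(k(14, -17), -153) - 97536) = 1/(-4 - 97536) = 1/(-97540) = -1/97540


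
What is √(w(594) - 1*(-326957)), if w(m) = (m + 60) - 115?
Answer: 2*√81874 ≈ 572.27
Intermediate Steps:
w(m) = -55 + m (w(m) = (60 + m) - 115 = -55 + m)
√(w(594) - 1*(-326957)) = √((-55 + 594) - 1*(-326957)) = √(539 + 326957) = √327496 = 2*√81874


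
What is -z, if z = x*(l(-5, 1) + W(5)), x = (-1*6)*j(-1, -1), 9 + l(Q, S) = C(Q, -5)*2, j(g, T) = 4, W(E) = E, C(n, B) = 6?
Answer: 192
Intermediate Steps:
l(Q, S) = 3 (l(Q, S) = -9 + 6*2 = -9 + 12 = 3)
x = -24 (x = -1*6*4 = -6*4 = -24)
z = -192 (z = -24*(3 + 5) = -24*8 = -192)
-z = -1*(-192) = 192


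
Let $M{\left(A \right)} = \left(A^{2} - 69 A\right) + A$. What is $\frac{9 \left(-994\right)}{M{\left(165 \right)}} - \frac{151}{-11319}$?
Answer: $- \frac{2995243}{5489715} \approx -0.54561$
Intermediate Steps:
$M{\left(A \right)} = A^{2} - 68 A$
$\frac{9 \left(-994\right)}{M{\left(165 \right)}} - \frac{151}{-11319} = \frac{9 \left(-994\right)}{165 \left(-68 + 165\right)} - \frac{151}{-11319} = - \frac{8946}{165 \cdot 97} - - \frac{151}{11319} = - \frac{8946}{16005} + \frac{151}{11319} = \left(-8946\right) \frac{1}{16005} + \frac{151}{11319} = - \frac{2982}{5335} + \frac{151}{11319} = - \frac{2995243}{5489715}$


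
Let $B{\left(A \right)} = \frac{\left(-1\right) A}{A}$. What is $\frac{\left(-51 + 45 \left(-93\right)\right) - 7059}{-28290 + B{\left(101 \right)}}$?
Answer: $\frac{11295}{28291} \approx 0.39924$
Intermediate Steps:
$B{\left(A \right)} = -1$
$\frac{\left(-51 + 45 \left(-93\right)\right) - 7059}{-28290 + B{\left(101 \right)}} = \frac{\left(-51 + 45 \left(-93\right)\right) - 7059}{-28290 - 1} = \frac{\left(-51 - 4185\right) - 7059}{-28291} = \left(-4236 - 7059\right) \left(- \frac{1}{28291}\right) = \left(-11295\right) \left(- \frac{1}{28291}\right) = \frac{11295}{28291}$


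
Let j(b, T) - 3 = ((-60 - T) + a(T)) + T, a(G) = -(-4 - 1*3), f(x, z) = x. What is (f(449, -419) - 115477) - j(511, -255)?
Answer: -114978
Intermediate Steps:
a(G) = 7 (a(G) = -(-4 - 3) = -1*(-7) = 7)
j(b, T) = -50 (j(b, T) = 3 + (((-60 - T) + 7) + T) = 3 + ((-53 - T) + T) = 3 - 53 = -50)
(f(449, -419) - 115477) - j(511, -255) = (449 - 115477) - 1*(-50) = -115028 + 50 = -114978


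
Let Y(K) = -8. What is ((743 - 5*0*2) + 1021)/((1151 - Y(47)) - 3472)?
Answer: -196/257 ≈ -0.76265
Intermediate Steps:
((743 - 5*0*2) + 1021)/((1151 - Y(47)) - 3472) = ((743 - 5*0*2) + 1021)/((1151 - 1*(-8)) - 3472) = ((743 - 0*2) + 1021)/((1151 + 8) - 3472) = ((743 - 1*0) + 1021)/(1159 - 3472) = ((743 + 0) + 1021)/(-2313) = (743 + 1021)*(-1/2313) = 1764*(-1/2313) = -196/257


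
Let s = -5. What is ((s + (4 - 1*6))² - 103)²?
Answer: 2916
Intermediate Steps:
((s + (4 - 1*6))² - 103)² = ((-5 + (4 - 1*6))² - 103)² = ((-5 + (4 - 6))² - 103)² = ((-5 - 2)² - 103)² = ((-7)² - 103)² = (49 - 103)² = (-54)² = 2916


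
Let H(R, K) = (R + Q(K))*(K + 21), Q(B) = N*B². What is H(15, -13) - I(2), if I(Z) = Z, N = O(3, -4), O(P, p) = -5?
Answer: -6642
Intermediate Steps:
N = -5
Q(B) = -5*B²
H(R, K) = (21 + K)*(R - 5*K²) (H(R, K) = (R - 5*K²)*(K + 21) = (R - 5*K²)*(21 + K) = (21 + K)*(R - 5*K²))
H(15, -13) - I(2) = (-105*(-13)² - 5*(-13)³ + 21*15 - 13*15) - 1*2 = (-105*169 - 5*(-2197) + 315 - 195) - 2 = (-17745 + 10985 + 315 - 195) - 2 = -6640 - 2 = -6642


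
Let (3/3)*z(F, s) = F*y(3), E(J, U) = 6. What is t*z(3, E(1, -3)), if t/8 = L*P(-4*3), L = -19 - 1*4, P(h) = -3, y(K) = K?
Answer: 4968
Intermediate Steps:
L = -23 (L = -19 - 4 = -23)
z(F, s) = 3*F (z(F, s) = F*3 = 3*F)
t = 552 (t = 8*(-23*(-3)) = 8*69 = 552)
t*z(3, E(1, -3)) = 552*(3*3) = 552*9 = 4968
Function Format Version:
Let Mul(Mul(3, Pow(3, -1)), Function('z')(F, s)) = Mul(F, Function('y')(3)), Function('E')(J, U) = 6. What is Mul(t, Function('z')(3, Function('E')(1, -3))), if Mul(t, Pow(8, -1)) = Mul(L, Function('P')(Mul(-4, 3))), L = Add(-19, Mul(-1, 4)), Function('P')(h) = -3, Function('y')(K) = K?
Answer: 4968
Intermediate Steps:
L = -23 (L = Add(-19, -4) = -23)
Function('z')(F, s) = Mul(3, F) (Function('z')(F, s) = Mul(F, 3) = Mul(3, F))
t = 552 (t = Mul(8, Mul(-23, -3)) = Mul(8, 69) = 552)
Mul(t, Function('z')(3, Function('E')(1, -3))) = Mul(552, Mul(3, 3)) = Mul(552, 9) = 4968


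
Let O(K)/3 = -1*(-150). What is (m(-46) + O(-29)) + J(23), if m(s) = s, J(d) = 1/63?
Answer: 25453/63 ≈ 404.02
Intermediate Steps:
O(K) = 450 (O(K) = 3*(-1*(-150)) = 3*150 = 450)
J(d) = 1/63
(m(-46) + O(-29)) + J(23) = (-46 + 450) + 1/63 = 404 + 1/63 = 25453/63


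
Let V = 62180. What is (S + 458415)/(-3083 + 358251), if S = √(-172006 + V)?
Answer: 458415/355168 + I*√109826/355168 ≈ 1.2907 + 0.00093308*I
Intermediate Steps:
S = I*√109826 (S = √(-172006 + 62180) = √(-109826) = I*√109826 ≈ 331.4*I)
(S + 458415)/(-3083 + 358251) = (I*√109826 + 458415)/(-3083 + 358251) = (458415 + I*√109826)/355168 = (458415 + I*√109826)*(1/355168) = 458415/355168 + I*√109826/355168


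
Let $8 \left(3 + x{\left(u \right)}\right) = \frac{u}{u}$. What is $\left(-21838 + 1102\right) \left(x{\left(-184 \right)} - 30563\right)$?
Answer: $633813984$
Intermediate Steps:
$x{\left(u \right)} = - \frac{23}{8}$ ($x{\left(u \right)} = -3 + \frac{u \frac{1}{u}}{8} = -3 + \frac{1}{8} \cdot 1 = -3 + \frac{1}{8} = - \frac{23}{8}$)
$\left(-21838 + 1102\right) \left(x{\left(-184 \right)} - 30563\right) = \left(-21838 + 1102\right) \left(- \frac{23}{8} - 30563\right) = \left(-20736\right) \left(- \frac{244527}{8}\right) = 633813984$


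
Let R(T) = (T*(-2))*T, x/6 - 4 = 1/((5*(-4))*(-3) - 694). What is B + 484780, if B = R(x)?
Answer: 48599385370/100489 ≈ 4.8363e+5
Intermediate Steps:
x = 7605/317 (x = 24 + 6/((5*(-4))*(-3) - 694) = 24 + 6/(-20*(-3) - 694) = 24 + 6/(60 - 694) = 24 + 6/(-634) = 24 + 6*(-1/634) = 24 - 3/317 = 7605/317 ≈ 23.991)
R(T) = -2*T² (R(T) = (-2*T)*T = -2*T²)
B = -115672050/100489 (B = -2*(7605/317)² = -2*57836025/100489 = -115672050/100489 ≈ -1151.1)
B + 484780 = -115672050/100489 + 484780 = 48599385370/100489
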